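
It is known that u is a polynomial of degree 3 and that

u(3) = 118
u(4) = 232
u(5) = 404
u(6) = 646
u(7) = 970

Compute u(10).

2554

First differences: 114, 172, 242, 324. Second differences: 58, 70, 82. Third differences: 12, 12.
Level-3 differences are constant, so u has degree 3.
Fitting a degree-3 polynomial gives u(x) = 2x³ + 5x² + 5x + 4.
Then u(10) = 2554.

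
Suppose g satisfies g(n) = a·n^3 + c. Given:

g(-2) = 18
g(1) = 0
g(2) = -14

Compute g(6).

From g(-2) = 18 and g(1) = 0: -8a + c = 18 and 1a + c = 0.
Subtracting: 9a = -18, so a = -2; then c = 18 − (-2)·(-8) = 2.
So g(n) = -2n³ + 2, and g(6) = -430.

-430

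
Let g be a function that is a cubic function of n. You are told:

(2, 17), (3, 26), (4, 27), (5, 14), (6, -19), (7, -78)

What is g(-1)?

First differences: 9, 1, -13, -33, -59. Second differences: -8, -14, -20, -26. Third differences: -6, -6, -6.
Level-3 differences are constant, so g has degree 3.
Fitting a degree-3 polynomial gives g(n) = -n³ + 5n² + 3n - 1.
Then g(-1) = 2.

2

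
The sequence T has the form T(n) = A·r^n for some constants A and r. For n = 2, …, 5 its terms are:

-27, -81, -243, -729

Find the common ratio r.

Consecutive ratio: -81/(-27) = 3, and -243/(-81) = 3, so r = 3.
Then A·3^2 = -27 gives A = -3, and T(n) = -3·3^n.

3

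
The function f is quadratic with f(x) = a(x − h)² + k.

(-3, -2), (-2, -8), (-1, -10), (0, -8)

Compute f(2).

First differences -6, -2, 2; second difference 4 = 2a, so a = 2.
Expanding, the x-coefficient is −2ah = -4h; matching it to the data gives h = -1, and then k = -10.
So f(x) = 2(x + 1)² − 10.
f(2) = 2·3² − 10 = 8.

8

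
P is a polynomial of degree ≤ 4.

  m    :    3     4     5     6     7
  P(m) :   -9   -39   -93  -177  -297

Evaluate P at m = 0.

-3

First differences: -30, -54, -84, -120. Second differences: -24, -30, -36. Third differences: -6, -6.
Level-3 differences are constant, so P has degree 3.
Fitting a degree-3 polynomial gives P(m) = -m³ + 7m - 3.
Then P(0) = -3.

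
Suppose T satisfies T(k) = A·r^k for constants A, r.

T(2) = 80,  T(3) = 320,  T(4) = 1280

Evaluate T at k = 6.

20480

Consecutive ratio: 320/80 = 4, and 1280/320 = 4, so r = 4.
Then A·4^2 = 80 gives A = 5, and T(k) = 5·4^k.
T(6) = 5·4^6 = 20480.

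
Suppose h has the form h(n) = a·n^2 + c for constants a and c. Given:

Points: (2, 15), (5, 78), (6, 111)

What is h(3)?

From h(2) = 15 and h(5) = 78: 4a + c = 15 and 25a + c = 78.
Subtracting: 21a = 63, so a = 3; then c = 15 − 3·4 = 3.
So h(n) = 3n² + 3, and h(3) = 30.

30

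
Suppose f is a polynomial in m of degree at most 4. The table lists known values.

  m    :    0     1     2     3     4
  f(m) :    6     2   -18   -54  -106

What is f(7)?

-358

First differences: -4, -20, -36, -52. Second differences: -16, -16, -16.
Level-2 differences are constant, so f has degree 2.
Fitting a degree-2 polynomial gives f(m) = -8m² + 4m + 6.
Then f(7) = -358.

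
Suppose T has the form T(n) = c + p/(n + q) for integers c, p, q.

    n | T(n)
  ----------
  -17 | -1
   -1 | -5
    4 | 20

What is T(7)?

(T(n) − c)(n + q) = p for each data point; the three points give a linear system in c and q, then p follows.
Solving: c = 0, q = -3, p = 20, so T(n) = 20/(n − 3).
Then T(7) = 0 + 20/4 = 5.

5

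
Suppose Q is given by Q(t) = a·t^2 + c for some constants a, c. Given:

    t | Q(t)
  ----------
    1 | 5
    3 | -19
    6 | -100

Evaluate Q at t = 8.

From Q(1) = 5 and Q(3) = -19: 1a + c = 5 and 9a + c = -19.
Subtracting: 8a = -24, so a = -3; then c = 5 − (-3)·1 = 8.
So Q(t) = -3t² + 8, and Q(8) = -184.

-184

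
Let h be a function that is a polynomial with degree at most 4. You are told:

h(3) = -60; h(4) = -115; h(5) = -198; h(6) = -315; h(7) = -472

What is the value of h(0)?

-3

First differences: -55, -83, -117, -157. Second differences: -28, -34, -40. Third differences: -6, -6.
Level-3 differences are constant, so h has degree 3.
Fitting a degree-3 polynomial gives h(n) = -n³ - 2n² - 4n - 3.
Then h(0) = -3.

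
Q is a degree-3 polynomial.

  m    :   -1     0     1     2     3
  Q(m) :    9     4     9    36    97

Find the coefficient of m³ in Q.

First differences: -5, 5, 27, 61. Second differences: 10, 22, 34. Third differences: 12, 12.
Level-3 differences are constant, so Q has degree 3.
Fitting a degree-3 polynomial gives Q(m) = 2m³ + 5m² - 2m + 4.
The coefficient of m³ is 2.

2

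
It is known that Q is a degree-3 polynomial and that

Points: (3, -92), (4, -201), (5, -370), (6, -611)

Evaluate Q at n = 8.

-1357

Write Q(n) = an³ + bn² + cn + d; the 4 given values yield a linear system in the 4 coefficients.
Solving, Q(n) = -2n³ - 6n² + 7n - 5.
Then Q(8) = -1357.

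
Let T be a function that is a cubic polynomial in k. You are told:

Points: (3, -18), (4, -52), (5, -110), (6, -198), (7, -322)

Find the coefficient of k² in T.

First differences: -34, -58, -88, -124. Second differences: -24, -30, -36. Third differences: -6, -6.
Level-3 differences are constant, so T has degree 3.
Fitting a degree-3 polynomial gives T(k) = -k³ + 3k.
The coefficient of k² is 0.

0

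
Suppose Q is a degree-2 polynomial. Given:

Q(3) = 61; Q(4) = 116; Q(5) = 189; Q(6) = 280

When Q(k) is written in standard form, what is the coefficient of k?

-8

First differences: 55, 73, 91. Second differences: 18, 18.
Level-2 differences are constant, so Q has degree 2.
Fitting a degree-2 polynomial gives Q(k) = 9k² - 8k + 4.
The coefficient of k is -8.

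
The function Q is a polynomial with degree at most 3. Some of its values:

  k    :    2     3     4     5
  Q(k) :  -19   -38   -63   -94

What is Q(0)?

First differences: -19, -25, -31. Second differences: -6, -6.
Level-2 differences are constant, so Q has degree 2.
Fitting a degree-2 polynomial gives Q(k) = -3k² - 4k + 1.
Then Q(0) = 1.

1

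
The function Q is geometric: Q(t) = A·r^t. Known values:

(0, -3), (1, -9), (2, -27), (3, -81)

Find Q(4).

Consecutive ratio: -9/(-3) = 3, and -27/(-9) = 3, so r = 3.
Then A·3^0 = -3 gives A = -3, and Q(t) = -3·3^t.
Q(4) = -3·3^4 = -243.

-243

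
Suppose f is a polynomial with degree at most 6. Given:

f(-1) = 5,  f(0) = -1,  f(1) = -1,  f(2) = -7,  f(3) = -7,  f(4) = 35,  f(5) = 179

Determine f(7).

First differences: -6, 0, -6, 0, 42, 144. Second differences: 6, -6, 6, 42, 102. Third differences: -12, 12, 36, 60. Fourth differences: 24, 24, 24.
Level-4 differences are constant, so f has degree 4.
Fitting a degree-4 polynomial gives f(t) = t^4 - 4t³ + 2t² + t - 1.
Then f(7) = 1133.

1133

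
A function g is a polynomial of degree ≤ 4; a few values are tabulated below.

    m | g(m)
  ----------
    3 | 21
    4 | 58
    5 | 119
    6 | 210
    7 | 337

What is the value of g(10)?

994

First differences: 37, 61, 91, 127. Second differences: 24, 30, 36. Third differences: 6, 6.
Level-3 differences are constant, so g has degree 3.
Fitting a degree-3 polynomial gives g(m) = m³ - 6.
Then g(10) = 994.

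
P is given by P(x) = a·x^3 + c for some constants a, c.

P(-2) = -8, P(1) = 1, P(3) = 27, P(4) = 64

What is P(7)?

343

From P(-2) = -8 and P(1) = 1: -8a + c = -8 and 1a + c = 1.
Subtracting: 9a = 9, so a = 1; then c = -8 − 1·(-8) = 0.
So P(x) = 1x³ + 0, and P(7) = 343.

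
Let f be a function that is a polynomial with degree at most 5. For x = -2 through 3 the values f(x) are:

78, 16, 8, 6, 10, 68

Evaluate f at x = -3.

290

First differences: -62, -8, -2, 4, 58. Second differences: 54, 6, 6, 54. Third differences: -48, 0, 48. Fourth differences: 48, 48.
Level-4 differences are constant, so f has degree 4.
Fitting a degree-4 polynomial gives f(x) = 2x^4 - 4x³ + x² - x + 8.
Then f(-3) = 290.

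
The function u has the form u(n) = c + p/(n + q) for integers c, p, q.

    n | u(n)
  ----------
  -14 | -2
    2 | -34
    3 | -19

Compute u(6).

(u(n) − c)(n + q) = p for each data point; the three points give a linear system in c and q, then p follows.
Solving: c = -4, q = -1, p = -30, so u(n) = -4 − 30/(n − 1).
Then u(6) = -4 − 30/5 = -10.

-10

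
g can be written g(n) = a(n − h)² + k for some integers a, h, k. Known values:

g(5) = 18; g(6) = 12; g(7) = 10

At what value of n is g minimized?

7

First differences -6, -2; second difference 4 = 2a, so a = 2.
Expanding, the n-coefficient is −2ah = -4h; matching it to the data gives h = 7, and then k = 10.
So g(n) = 2(n − 7)² + 10.
Hence h = 7.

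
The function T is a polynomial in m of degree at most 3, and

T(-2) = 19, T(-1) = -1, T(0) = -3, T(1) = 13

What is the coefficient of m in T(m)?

First differences: -20, -2, 16. Second differences: 18, 18.
Level-2 differences are constant, so T has degree 2.
Fitting a degree-2 polynomial gives T(m) = 9m² + 7m - 3.
The coefficient of m is 7.

7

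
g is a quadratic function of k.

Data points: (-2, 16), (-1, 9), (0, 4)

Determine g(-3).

25

Write g(k) = ak² + bk + c; the 3 given values yield a linear system in the 3 coefficients.
Solving, g(k) = k² - 4k + 4.
Then g(-3) = 25.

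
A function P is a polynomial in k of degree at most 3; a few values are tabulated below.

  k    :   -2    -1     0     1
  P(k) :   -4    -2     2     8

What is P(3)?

26

First differences: 2, 4, 6. Second differences: 2, 2.
Level-2 differences are constant, so P has degree 2.
Fitting a degree-2 polynomial gives P(k) = k² + 5k + 2.
Then P(3) = 26.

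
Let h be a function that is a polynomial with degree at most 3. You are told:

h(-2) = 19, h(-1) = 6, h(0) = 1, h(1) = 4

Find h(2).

Write h(m) = am³ + bm² + cm + d; the 4 given values yield a linear system in the 4 coefficients.
Solving, the leading coefficient vanishes, and h(m) = 4m² - m + 1.
Then h(2) = 15.

15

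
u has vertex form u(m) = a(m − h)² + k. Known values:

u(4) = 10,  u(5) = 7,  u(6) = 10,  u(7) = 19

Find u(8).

34

First differences -3, 3, 9; second difference 6 = 2a, so a = 3.
Expanding, the m-coefficient is −2ah = -6h; matching it to the data gives h = 5, and then k = 7.
So u(m) = 3(m − 5)² + 7.
u(8) = 3·3² + 7 = 34.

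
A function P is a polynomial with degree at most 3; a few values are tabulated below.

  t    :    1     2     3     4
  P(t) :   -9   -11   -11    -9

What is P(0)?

-5

Write P(t) = at³ + bt² + ct + d; the 4 given values yield a linear system in the 4 coefficients.
Solving, the leading coefficient vanishes, and P(t) = t² - 5t - 5.
The constant term is P(0) = -5.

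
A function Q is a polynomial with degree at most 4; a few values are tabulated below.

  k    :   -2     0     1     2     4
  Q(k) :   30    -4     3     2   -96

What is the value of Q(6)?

-442

Write Q(k) = ak^4 + bk³ + ck² + dk + e; the 5 given values yield a linear system in the 5 coefficients.
Solving, the leading coefficient vanishes, and Q(k) = -3k³ + 5k² + 5k - 4.
Then Q(6) = -442.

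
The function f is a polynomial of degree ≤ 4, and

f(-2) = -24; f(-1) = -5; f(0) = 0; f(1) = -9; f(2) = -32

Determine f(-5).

Write f(t) = at^4 + bt³ + ct² + dt + e; the 5 given values yield a linear system in the 5 coefficients.
Solving, the top 2 coefficients vanish, and f(t) = -7t² - 2t.
Then f(-5) = -165.

-165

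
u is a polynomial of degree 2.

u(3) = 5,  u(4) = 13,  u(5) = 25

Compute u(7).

Write u(n) = an² + bn + c; the 3 given values yield a linear system in the 3 coefficients.
Solving, u(n) = 2n² - 6n + 5.
Then u(7) = 61.

61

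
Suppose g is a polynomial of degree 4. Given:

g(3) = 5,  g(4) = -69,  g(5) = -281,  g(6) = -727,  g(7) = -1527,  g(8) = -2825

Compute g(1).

First differences: -74, -212, -446, -800, -1298. Second differences: -138, -234, -354, -498. Third differences: -96, -120, -144. Fourth differences: -24, -24.
Level-4 differences are constant, so g has degree 4.
Fitting a degree-4 polynomial gives g(m) = -m^4 + 2m³ + 4m² - m - 1.
Then g(1) = 3.

3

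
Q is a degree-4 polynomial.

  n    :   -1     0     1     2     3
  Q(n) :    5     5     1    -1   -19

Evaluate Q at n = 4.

-95

Write Q(n) = an^4 + bn³ + cn² + dn + e; the 5 given values yield a linear system in the 5 coefficients.
Solving, Q(n) = -n^4 + 3n³ - n² - 5n + 5.
Then Q(4) = -95.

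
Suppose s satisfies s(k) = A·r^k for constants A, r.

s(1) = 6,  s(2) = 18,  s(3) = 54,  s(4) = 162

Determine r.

Consecutive ratio: 18/6 = 3, and 54/18 = 3, so r = 3.
Then A·3^1 = 6 gives A = 2, and s(k) = 2·3^k.

3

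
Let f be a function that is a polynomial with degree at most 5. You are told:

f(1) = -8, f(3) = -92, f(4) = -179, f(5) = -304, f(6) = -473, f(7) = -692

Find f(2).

-37

Write f(x) = ax^5 + bx^4 + cx³ + dx² + ex + p; the 6 given values yield a linear system in the 6 coefficients.
Solving, the top 2 coefficients vanish, and f(x) = -x³ - 7x² - x + 1.
Then f(2) = -37.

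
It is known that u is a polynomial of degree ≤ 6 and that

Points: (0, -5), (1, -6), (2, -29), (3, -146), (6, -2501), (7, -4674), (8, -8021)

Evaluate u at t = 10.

Write u(t) = at^6 + bt^5 + ct^4 + dt³ + et² + pt + q; the 7 given values yield a linear system in the 7 coefficients.
Solving, the top 2 coefficients vanish, and u(t) = -2t^4 + 3t² - 2t - 5.
Then u(10) = -19725.

-19725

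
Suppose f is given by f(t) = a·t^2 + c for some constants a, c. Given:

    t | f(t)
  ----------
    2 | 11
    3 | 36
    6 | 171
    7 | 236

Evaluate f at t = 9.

396

From f(2) = 11 and f(3) = 36: 4a + c = 11 and 9a + c = 36.
Subtracting: 5a = 25, so a = 5; then c = 11 − 5·4 = -9.
So f(t) = 5t² − 9, and f(9) = 396.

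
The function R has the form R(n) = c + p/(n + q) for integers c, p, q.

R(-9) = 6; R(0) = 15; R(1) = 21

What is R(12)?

-1

(R(n) − c)(n + q) = p for each data point; the three points give a linear system in c and q, then p follows.
Solving: c = 3, q = -3, p = -36, so R(n) = 3 − 36/(n − 3).
Then R(12) = 3 − 36/9 = -1.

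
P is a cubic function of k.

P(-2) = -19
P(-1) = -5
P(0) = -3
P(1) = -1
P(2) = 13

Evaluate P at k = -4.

First differences: 14, 2, 2, 14. Second differences: -12, 0, 12. Third differences: 12, 12.
Level-3 differences are constant, so P has degree 3.
Fitting a degree-3 polynomial gives P(k) = 2k³ - 3.
Then P(-4) = -131.

-131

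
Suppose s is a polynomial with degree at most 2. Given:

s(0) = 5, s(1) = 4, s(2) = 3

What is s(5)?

0

First differences: -1, -1.
Level-1 differences are constant, so s has degree 1.
Fitting a degree-1 polynomial gives s(n) = -n + 5.
Then s(5) = 0.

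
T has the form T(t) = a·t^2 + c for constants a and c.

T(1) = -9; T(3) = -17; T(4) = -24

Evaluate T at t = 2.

From T(1) = -9 and T(3) = -17: 1a + c = -9 and 9a + c = -17.
Subtracting: 8a = -8, so a = -1; then c = -9 − (-1)·1 = -8.
So T(t) = -1t² − 8, and T(2) = -12.

-12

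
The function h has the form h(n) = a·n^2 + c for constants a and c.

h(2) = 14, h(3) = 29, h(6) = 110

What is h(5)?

77

From h(2) = 14 and h(3) = 29: 4a + c = 14 and 9a + c = 29.
Subtracting: 5a = 15, so a = 3; then c = 14 − 3·4 = 2.
So h(n) = 3n² + 2, and h(5) = 77.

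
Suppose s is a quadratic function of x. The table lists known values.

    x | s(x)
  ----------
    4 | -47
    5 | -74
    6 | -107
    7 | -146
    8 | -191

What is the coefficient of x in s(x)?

First differences: -27, -33, -39, -45. Second differences: -6, -6, -6.
Level-2 differences are constant, so s has degree 2.
Fitting a degree-2 polynomial gives s(x) = -3x² + 1.
The coefficient of x is 0.

0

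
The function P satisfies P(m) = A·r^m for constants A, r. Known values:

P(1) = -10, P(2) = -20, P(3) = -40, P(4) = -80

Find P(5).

Consecutive ratio: -20/(-10) = 2, and -40/(-20) = 2, so r = 2.
Then A·2^1 = -10 gives A = -5, and P(m) = -5·2^m.
P(5) = -5·2^5 = -160.

-160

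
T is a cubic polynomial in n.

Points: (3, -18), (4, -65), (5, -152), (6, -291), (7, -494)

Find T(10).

First differences: -47, -87, -139, -203. Second differences: -40, -52, -64. Third differences: -12, -12.
Level-3 differences are constant, so T has degree 3.
Fitting a degree-3 polynomial gives T(n) = -2n³ + 4n² - n + 3.
Then T(10) = -1607.

-1607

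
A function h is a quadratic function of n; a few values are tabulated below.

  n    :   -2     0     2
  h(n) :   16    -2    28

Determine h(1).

7

Write h(n) = an² + bn + c; the 3 given values yield a linear system in the 3 coefficients.
Solving, h(n) = 6n² + 3n - 2.
Then h(1) = 7.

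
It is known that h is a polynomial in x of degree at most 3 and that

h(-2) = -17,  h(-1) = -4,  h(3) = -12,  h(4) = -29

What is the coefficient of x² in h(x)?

-3

Write h(x) = ax³ + bx² + cx + d; the 4 given values yield a linear system in the 4 coefficients.
Solving, the leading coefficient vanishes, and h(x) = -3x² + 4x + 3.
The coefficient of x² is -3.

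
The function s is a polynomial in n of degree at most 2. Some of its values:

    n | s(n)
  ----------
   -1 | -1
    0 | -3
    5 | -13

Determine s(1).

-5

Write s(n) = an² + bn + c; the 3 given values yield a linear system in the 3 coefficients.
Solving, the leading coefficient vanishes, and s(n) = -2n - 3.
Then s(1) = -5.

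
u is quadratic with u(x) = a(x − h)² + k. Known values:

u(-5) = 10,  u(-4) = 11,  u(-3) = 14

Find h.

First differences 1, 3; second difference 2 = 2a, so a = 1.
Expanding, the x-coefficient is −2ah = -2h; matching it to the data gives h = -5, and then k = 10.
So u(x) = 1(x + 5)² + 10.
Hence h = -5.

-5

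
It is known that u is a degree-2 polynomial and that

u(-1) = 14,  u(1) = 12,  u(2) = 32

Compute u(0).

6

Write u(n) = an² + bn + c; the 3 given values yield a linear system in the 3 coefficients.
Solving, u(n) = 7n² - n + 6.
Then u(0) = 6.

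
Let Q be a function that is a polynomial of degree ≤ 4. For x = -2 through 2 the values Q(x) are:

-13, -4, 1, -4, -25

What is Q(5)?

First differences: 9, 5, -5, -21. Second differences: -4, -10, -16. Third differences: -6, -6.
Level-3 differences are constant, so Q has degree 3.
Fitting a degree-3 polynomial gives Q(x) = -x³ - 5x² + x + 1.
Then Q(5) = -244.

-244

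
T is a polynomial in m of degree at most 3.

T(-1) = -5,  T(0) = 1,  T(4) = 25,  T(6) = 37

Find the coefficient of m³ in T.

0

Write T(m) = am³ + bm² + cm + d; the 4 given values yield a linear system in the 4 coefficients.
Solving, the top 2 coefficients vanish, and T(m) = 6m + 1.
The coefficient of m³ is 0.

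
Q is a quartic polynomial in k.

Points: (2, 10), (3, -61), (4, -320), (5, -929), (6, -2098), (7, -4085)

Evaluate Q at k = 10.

-18254

Write Q(k) = ak^4 + bk³ + ck² + dk + e; the 6 given values yield a linear system in the 5 coefficients.
Solving, Q(k) = -2k^4 + k³ + 7k² + 5k - 4.
Then Q(10) = -18254.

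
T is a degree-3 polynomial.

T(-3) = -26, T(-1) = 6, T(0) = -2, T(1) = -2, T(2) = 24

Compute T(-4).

Write T(m) = am³ + bm² + cm + d; the 5 given values yield a linear system in the 4 coefficients.
Solving, T(m) = 3m³ + 4m² - 7m - 2.
Then T(-4) = -102.

-102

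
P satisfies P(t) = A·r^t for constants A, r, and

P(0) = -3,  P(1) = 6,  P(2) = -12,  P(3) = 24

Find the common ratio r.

-2

Consecutive ratio: 6/(-3) = -2, and -12/6 = -2, so r = -2.
Then A·(-2)^0 = -3 gives A = -3, and P(t) = -3·(-2)^t.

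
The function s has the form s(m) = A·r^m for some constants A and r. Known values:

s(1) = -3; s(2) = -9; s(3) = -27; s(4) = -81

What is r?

Consecutive ratio: -9/(-3) = 3, and -27/(-9) = 3, so r = 3.
Then A·3^1 = -3 gives A = -1, and s(m) = -1·3^m.

3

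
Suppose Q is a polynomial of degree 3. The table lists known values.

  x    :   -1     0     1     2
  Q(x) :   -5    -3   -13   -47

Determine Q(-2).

Write Q(x) = ax³ + bx² + cx + d; the 4 given values yield a linear system in the 4 coefficients.
Solving, Q(x) = -2x³ - 6x² - 2x - 3.
Then Q(-2) = -7.

-7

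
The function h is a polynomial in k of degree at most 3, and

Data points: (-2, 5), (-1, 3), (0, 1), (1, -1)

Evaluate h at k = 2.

First differences: -2, -2, -2.
Level-1 differences are constant, so h has degree 1.
Fitting a degree-1 polynomial gives h(k) = -2k + 1.
Then h(2) = -3.

-3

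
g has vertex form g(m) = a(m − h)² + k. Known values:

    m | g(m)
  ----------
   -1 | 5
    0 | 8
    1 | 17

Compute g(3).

53

First differences 3, 9; second difference 6 = 2a, so a = 3.
Expanding, the m-coefficient is −2ah = -6h; matching it to the data gives h = -1, and then k = 5.
So g(m) = 3(m + 1)² + 5.
g(3) = 3·4² + 5 = 53.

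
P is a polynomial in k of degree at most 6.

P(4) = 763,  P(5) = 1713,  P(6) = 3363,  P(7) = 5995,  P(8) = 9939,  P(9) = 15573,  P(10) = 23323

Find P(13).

64249

First differences: 950, 1650, 2632, 3944, 5634, 7750. Second differences: 700, 982, 1312, 1690, 2116. Third differences: 282, 330, 378, 426. Fourth differences: 48, 48, 48.
Level-4 differences are constant, so P has degree 4.
Fitting a degree-4 polynomial gives P(k) = 2k^4 + 3k³ + 3k² + 2k + 3.
Then P(13) = 64249.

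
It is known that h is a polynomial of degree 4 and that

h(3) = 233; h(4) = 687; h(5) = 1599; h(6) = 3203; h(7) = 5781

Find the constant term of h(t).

-1

Write h(t) = at^4 + bt³ + ct² + dt + e; the 5 given values yield a linear system in the 5 coefficients.
Solving, h(t) = 2t^4 + 3t³ - t² - 1.
The constant term is h(0) = -1.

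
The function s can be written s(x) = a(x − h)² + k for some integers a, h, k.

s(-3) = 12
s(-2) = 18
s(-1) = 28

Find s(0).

42

First differences 6, 10; second difference 4 = 2a, so a = 2.
Expanding, the x-coefficient is −2ah = -4h; matching it to the data gives h = -4, and then k = 10.
So s(x) = 2(x + 4)² + 10.
s(0) = 2·4² + 10 = 42.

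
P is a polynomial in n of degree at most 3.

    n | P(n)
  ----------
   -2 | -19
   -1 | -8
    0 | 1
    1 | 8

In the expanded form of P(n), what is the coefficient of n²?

-1

First differences: 11, 9, 7. Second differences: -2, -2.
Level-2 differences are constant, so P has degree 2.
Fitting a degree-2 polynomial gives P(n) = -n² + 8n + 1.
The coefficient of n² is -1.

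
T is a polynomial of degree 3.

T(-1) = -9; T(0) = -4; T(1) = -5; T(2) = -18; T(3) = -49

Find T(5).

First differences: 5, -1, -13, -31. Second differences: -6, -12, -18. Third differences: -6, -6.
Level-3 differences are constant, so T has degree 3.
Fitting a degree-3 polynomial gives T(n) = -n³ - 3n² + 3n - 4.
Then T(5) = -189.

-189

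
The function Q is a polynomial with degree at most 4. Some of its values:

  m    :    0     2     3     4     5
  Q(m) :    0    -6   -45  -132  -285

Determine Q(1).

3

Write Q(m) = am^4 + bm³ + cm² + dm + e; the 5 given values yield a linear system in the 5 coefficients.
Solving, the leading coefficient vanishes, and Q(m) = -3m³ + 3m² + 3m.
Then Q(1) = 3.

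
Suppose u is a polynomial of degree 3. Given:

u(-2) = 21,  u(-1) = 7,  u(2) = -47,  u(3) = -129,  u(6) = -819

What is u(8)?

Write u(x) = ax³ + bx² + cx + d; the 5 given values yield a linear system in the 4 coefficients.
Solving, u(x) = -3x³ - 4x² - 5x + 3.
Then u(8) = -1829.

-1829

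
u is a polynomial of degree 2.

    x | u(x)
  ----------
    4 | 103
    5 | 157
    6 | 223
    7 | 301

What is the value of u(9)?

First differences: 54, 66, 78. Second differences: 12, 12.
Level-2 differences are constant, so u has degree 2.
Fitting a degree-2 polynomial gives u(x) = 6x² + 7.
Then u(9) = 493.

493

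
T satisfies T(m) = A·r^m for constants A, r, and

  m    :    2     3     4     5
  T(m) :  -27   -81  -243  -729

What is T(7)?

-6561

Consecutive ratio: -81/(-27) = 3, and -243/(-81) = 3, so r = 3.
Then A·3^2 = -27 gives A = -3, and T(m) = -3·3^m.
T(7) = -3·3^7 = -6561.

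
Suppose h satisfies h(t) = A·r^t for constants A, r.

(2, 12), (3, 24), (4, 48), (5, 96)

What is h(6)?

192

Consecutive ratio: 24/12 = 2, and 48/24 = 2, so r = 2.
Then A·2^2 = 12 gives A = 3, and h(t) = 3·2^t.
h(6) = 3·2^6 = 192.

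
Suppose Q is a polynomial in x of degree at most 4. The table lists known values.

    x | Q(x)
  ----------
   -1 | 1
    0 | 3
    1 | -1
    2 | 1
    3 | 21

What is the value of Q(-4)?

First differences: 2, -4, 2, 20. Second differences: -6, 6, 18. Third differences: 12, 12.
Level-3 differences are constant, so Q has degree 3.
Fitting a degree-3 polynomial gives Q(x) = 2x³ - 3x² - 3x + 3.
Then Q(-4) = -161.

-161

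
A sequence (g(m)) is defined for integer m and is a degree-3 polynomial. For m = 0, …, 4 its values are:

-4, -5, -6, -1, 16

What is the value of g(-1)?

-9

Write g(m) = am³ + bm² + cm + d; the 5 given values yield a linear system in the 4 coefficients.
Solving, g(m) = m³ - 3m² + m - 4.
Then g(-1) = -9.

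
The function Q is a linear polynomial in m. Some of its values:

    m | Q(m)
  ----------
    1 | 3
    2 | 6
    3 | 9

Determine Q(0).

0

First differences: 3, 3.
Level-1 differences are constant, so Q has degree 1.
Fitting a degree-1 polynomial gives Q(m) = 3m.
Then Q(0) = 0.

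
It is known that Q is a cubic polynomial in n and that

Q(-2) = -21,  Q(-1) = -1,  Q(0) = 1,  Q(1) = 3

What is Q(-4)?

Write Q(n) = an³ + bn² + cn + d; the 4 given values yield a linear system in the 4 coefficients.
Solving, Q(n) = 3n³ - n + 1.
Then Q(-4) = -187.

-187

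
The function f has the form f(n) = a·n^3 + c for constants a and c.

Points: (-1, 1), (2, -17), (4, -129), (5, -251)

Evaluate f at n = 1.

From f(-1) = 1 and f(2) = -17: -1a + c = 1 and 8a + c = -17.
Subtracting: 9a = -18, so a = -2; then c = 1 − (-2)·(-1) = -1.
So f(n) = -2n³ − 1, and f(1) = -3.

-3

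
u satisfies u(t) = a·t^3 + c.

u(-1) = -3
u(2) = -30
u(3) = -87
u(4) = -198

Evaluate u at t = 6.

From u(-1) = -3 and u(2) = -30: -1a + c = -3 and 8a + c = -30.
Subtracting: 9a = -27, so a = -3; then c = -3 − (-3)·(-1) = -6.
So u(t) = -3t³ − 6, and u(6) = -654.

-654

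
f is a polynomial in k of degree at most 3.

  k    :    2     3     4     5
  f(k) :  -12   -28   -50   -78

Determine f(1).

First differences: -16, -22, -28. Second differences: -6, -6.
Level-2 differences are constant, so f has degree 2.
Fitting a degree-2 polynomial gives f(k) = -3k² - k + 2.
Then f(1) = -2.

-2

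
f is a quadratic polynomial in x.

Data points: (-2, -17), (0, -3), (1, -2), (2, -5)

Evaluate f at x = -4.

-47

Write f(x) = ax² + bx + c; the 4 given values yield a linear system in the 3 coefficients.
Solving, f(x) = -2x² + 3x - 3.
Then f(-4) = -47.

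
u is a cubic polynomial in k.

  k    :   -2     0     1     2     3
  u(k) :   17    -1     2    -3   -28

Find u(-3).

Write u(k) = ak³ + bk² + ck + d; the 5 given values yield a linear system in the 4 coefficients.
Solving, u(k) = -2k³ + 2k² + 3k - 1.
Then u(-3) = 62.

62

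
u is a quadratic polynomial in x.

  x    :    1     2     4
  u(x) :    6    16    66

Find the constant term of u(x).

Write u(x) = ax² + bx + c; the 3 given values yield a linear system in the 3 coefficients.
Solving, u(x) = 5x² - 5x + 6.
The constant term is u(0) = 6.

6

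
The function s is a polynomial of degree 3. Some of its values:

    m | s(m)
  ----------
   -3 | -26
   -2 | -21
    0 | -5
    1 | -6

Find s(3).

-56

Write s(m) = am³ + bm² + cm + d; the 4 given values yield a linear system in the 4 coefficients.
Solving, s(m) = -m³ - 4m² + 4m - 5.
Then s(3) = -56.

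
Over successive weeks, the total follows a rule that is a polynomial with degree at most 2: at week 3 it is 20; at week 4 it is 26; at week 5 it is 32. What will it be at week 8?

Write the value at k as T(k).
First differences: 6, 6.
Level-1 differences are constant, so T has degree 1.
Fitting a degree-1 polynomial gives T(k) = 6k + 2.
Then T(8) = 50.

50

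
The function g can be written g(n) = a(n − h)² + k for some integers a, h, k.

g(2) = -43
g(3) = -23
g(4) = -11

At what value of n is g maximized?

First differences 20, 12; second difference -8 = 2a, so a = -4.
Expanding, the n-coefficient is −2ah = 8h; matching it to the data gives h = 5, and then k = -7.
So g(n) = -4(n − 5)² − 7.
Hence h = 5.

5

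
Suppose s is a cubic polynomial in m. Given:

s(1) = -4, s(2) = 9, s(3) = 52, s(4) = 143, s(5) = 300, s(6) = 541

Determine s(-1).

Write s(m) = am³ + bm² + cm + d; the 6 given values yield a linear system in the 4 coefficients.
Solving, s(m) = 3m³ - 3m² + m - 5.
Then s(-1) = -12.

-12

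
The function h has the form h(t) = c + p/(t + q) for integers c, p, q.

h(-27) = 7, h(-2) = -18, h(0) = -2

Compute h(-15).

(h(t) − c)(t + q) = p for each data point; the three points give a linear system in c and q, then p follows.
Solving: c = 6, q = 3, p = -24, so h(t) = 6 − 24/(t + 3).
Then h(-15) = 6 − 24/(-12) = 8.

8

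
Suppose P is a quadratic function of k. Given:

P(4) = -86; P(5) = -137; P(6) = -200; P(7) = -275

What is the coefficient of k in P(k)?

First differences: -51, -63, -75. Second differences: -12, -12.
Level-2 differences are constant, so P has degree 2.
Fitting a degree-2 polynomial gives P(k) = -6k² + 3k - 2.
The coefficient of k is 3.

3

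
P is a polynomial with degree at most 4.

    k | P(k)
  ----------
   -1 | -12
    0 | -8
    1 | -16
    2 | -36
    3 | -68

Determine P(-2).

First differences: 4, -8, -20, -32. Second differences: -12, -12, -12.
Level-2 differences are constant, so P has degree 2.
Fitting a degree-2 polynomial gives P(k) = -6k² - 2k - 8.
Then P(-2) = -28.

-28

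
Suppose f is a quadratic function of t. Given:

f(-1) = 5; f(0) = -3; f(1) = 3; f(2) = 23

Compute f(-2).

27

Write f(t) = at² + bt + c; the 4 given values yield a linear system in the 3 coefficients.
Solving, f(t) = 7t² - t - 3.
Then f(-2) = 27.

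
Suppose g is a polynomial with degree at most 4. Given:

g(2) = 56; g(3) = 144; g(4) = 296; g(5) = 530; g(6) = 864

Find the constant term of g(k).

0

Write g(k) = ak^4 + bk³ + ck² + dk + e; the 5 given values yield a linear system in the 5 coefficients.
Solving, the leading coefficient vanishes, and g(k) = 3k³ + 5k² + 6k.
The constant term is g(0) = 0.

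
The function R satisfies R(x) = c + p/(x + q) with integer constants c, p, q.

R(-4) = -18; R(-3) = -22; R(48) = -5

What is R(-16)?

-9

(R(x) − c)(x + q) = p for each data point; the three points give a linear system in c and q, then p follows.
Solving: c = -6, q = 0, p = 48, so R(x) = -6 + 48/(x + 0).
Then R(-16) = -6 + 48/(-16) = -9.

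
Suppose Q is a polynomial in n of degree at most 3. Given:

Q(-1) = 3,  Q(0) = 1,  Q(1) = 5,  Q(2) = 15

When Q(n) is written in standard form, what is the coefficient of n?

1

Write Q(n) = an³ + bn² + cn + d; the 4 given values yield a linear system in the 4 coefficients.
Solving, the leading coefficient vanishes, and Q(n) = 3n² + n + 1.
The coefficient of n is 1.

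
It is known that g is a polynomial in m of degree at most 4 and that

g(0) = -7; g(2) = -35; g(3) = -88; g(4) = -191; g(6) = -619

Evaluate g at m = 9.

-2086

Write g(m) = am^4 + bm³ + cm² + dm + e; the 5 given values yield a linear system in the 5 coefficients.
Solving, the leading coefficient vanishes, and g(m) = -3m³ + 2m² - 6m - 7.
Then g(9) = -2086.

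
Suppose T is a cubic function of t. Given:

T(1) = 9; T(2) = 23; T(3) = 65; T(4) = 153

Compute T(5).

305

Write T(t) = at³ + bt² + ct + d; the 4 given values yield a linear system in the 4 coefficients.
Solving, T(t) = 3t³ - 4t² + 5t + 5.
Then T(5) = 305.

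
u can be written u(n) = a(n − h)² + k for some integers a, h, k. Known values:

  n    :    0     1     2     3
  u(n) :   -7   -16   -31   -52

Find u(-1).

First differences -9, -15, -21; second difference -6 = 2a, so a = -3.
Expanding, the n-coefficient is −2ah = 6h; matching it to the data gives h = -1, and then k = -4.
So u(n) = -3(n + 1)² − 4.
u(-1) = -3·0² − 4 = -4.

-4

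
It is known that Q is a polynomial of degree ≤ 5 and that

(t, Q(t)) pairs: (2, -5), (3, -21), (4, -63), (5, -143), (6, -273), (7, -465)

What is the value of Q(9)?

First differences: -16, -42, -80, -130, -192. Second differences: -26, -38, -50, -62. Third differences: -12, -12, -12.
Level-3 differences are constant, so Q has degree 3.
Fitting a degree-3 polynomial gives Q(t) = -2t³ + 5t² - 3t - 3.
Then Q(9) = -1083.

-1083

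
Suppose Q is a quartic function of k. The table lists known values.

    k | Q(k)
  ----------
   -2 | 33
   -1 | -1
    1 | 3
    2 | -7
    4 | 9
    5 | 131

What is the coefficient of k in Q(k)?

6

Write Q(k) = ak^4 + bk³ + ck² + dk + e; the 6 given values yield a linear system in the 5 coefficients.
Solving, Q(k) = k^4 - 4k³ - k² + 6k + 1.
The coefficient of k is 6.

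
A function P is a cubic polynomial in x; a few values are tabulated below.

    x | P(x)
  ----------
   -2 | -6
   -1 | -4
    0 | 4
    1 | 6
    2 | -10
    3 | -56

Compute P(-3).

10

Write P(x) = ax³ + bx² + cx + d; the 6 given values yield a linear system in the 4 coefficients.
Solving, P(x) = -2x³ - 3x² + 7x + 4.
Then P(-3) = 10.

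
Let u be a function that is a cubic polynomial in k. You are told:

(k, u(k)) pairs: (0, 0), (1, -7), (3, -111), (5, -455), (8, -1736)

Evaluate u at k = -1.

1

Write u(k) = ak³ + bk² + ck + d; the 5 given values yield a linear system in the 4 coefficients.
Solving, u(k) = -3k³ - 3k² - k.
Then u(-1) = 1.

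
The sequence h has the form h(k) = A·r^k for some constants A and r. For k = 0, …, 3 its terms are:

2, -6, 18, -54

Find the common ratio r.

-3

Consecutive ratio: -6/2 = -3, and 18/(-6) = -3, so r = -3.
Then A·(-3)^0 = 2 gives A = 2, and h(k) = 2·(-3)^k.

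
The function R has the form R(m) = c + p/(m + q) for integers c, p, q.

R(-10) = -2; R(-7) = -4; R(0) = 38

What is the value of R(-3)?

-16

(R(m) − c)(m + q) = p for each data point; the three points give a linear system in c and q, then p follows.
Solving: c = 2, q = 1, p = 36, so R(m) = 2 + 36/(m + 1).
Then R(-3) = 2 + 36/(-2) = -16.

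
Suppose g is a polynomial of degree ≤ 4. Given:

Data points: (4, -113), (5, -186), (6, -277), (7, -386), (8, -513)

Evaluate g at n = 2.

First differences: -73, -91, -109, -127. Second differences: -18, -18, -18.
Level-2 differences are constant, so g has degree 2.
Fitting a degree-2 polynomial gives g(n) = -9n² + 8n - 1.
Then g(2) = -21.

-21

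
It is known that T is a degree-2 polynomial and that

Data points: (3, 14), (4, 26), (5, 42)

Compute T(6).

62

Write T(k) = ak² + bk + c; the 3 given values yield a linear system in the 3 coefficients.
Solving, T(k) = 2k² - 2k + 2.
Then T(6) = 62.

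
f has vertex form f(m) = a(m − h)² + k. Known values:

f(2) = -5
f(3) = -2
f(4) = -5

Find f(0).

First differences 3, -3; second difference -6 = 2a, so a = -3.
Expanding, the m-coefficient is −2ah = 6h; matching it to the data gives h = 3, and then k = -2.
So f(m) = -3(m − 3)² − 2.
f(0) = -3·(-3)² − 2 = -29.

-29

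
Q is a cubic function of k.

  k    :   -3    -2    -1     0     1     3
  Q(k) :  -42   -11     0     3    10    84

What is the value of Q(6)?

525

Write Q(k) = ak³ + bk² + ck + d; the 6 given values yield a linear system in the 4 coefficients.
Solving, Q(k) = 2k³ + 2k² + 3k + 3.
Then Q(6) = 525.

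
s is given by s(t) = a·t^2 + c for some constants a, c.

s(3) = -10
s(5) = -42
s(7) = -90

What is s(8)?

From s(3) = -10 and s(5) = -42: 9a + c = -10 and 25a + c = -42.
Subtracting: 16a = -32, so a = -2; then c = -10 − (-2)·9 = 8.
So s(t) = -2t² + 8, and s(8) = -120.

-120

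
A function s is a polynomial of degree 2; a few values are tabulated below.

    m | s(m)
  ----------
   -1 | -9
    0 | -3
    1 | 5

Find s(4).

41

Write s(m) = am² + bm + c; the 3 given values yield a linear system in the 3 coefficients.
Solving, s(m) = m² + 7m - 3.
Then s(4) = 41.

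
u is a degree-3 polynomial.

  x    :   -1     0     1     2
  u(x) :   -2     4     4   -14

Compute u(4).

-152

Write u(x) = ax³ + bx² + cx + d; the 4 given values yield a linear system in the 4 coefficients.
Solving, u(x) = -2x³ - 3x² + 5x + 4.
Then u(4) = -152.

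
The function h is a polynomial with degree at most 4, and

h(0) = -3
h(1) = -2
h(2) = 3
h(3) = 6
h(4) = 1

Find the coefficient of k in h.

-3

First differences: 1, 5, 3, -5. Second differences: 4, -2, -8. Third differences: -6, -6.
Level-3 differences are constant, so h has degree 3.
Fitting a degree-3 polynomial gives h(k) = -k³ + 5k² - 3k - 3.
The coefficient of k is -3.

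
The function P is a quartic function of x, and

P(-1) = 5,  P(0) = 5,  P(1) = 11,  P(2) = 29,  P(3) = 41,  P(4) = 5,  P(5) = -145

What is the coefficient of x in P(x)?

First differences: 0, 6, 18, 12, -36, -150. Second differences: 6, 12, -6, -48, -114. Third differences: 6, -18, -42, -66. Fourth differences: -24, -24, -24.
Level-4 differences are constant, so P has degree 4.
Fitting a degree-4 polynomial gives P(x) = -x^4 + 3x³ + 4x² + 5.
The coefficient of x is 0.

0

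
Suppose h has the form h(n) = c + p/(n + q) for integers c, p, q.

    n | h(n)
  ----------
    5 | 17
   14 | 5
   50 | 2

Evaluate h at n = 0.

(h(n) − c)(n + q) = p for each data point; the three points give a linear system in c and q, then p follows.
Solving: c = 1, q = -2, p = 48, so h(n) = 1 + 48/(n − 2).
Then h(0) = 1 + 48/(-2) = -23.

-23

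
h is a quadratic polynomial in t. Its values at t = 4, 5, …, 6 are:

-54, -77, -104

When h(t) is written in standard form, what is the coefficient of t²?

Write h(t) = at² + bt + c; the 3 given values yield a linear system in the 3 coefficients.
Solving, h(t) = -2t² - 5t - 2.
The coefficient of t² is -2.

-2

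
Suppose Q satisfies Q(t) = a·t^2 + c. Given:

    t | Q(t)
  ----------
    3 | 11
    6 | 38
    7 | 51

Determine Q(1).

3

From Q(3) = 11 and Q(6) = 38: 9a + c = 11 and 36a + c = 38.
Subtracting: 27a = 27, so a = 1; then c = 11 − 1·9 = 2.
So Q(t) = 1t² + 2, and Q(1) = 3.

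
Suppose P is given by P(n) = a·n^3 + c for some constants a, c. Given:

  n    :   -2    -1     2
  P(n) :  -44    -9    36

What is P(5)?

621

From P(-2) = -44 and P(-1) = -9: -8a + c = -44 and -1a + c = -9.
Subtracting: 7a = 35, so a = 5; then c = -44 − 5·(-8) = -4.
So P(n) = 5n³ − 4, and P(5) = 621.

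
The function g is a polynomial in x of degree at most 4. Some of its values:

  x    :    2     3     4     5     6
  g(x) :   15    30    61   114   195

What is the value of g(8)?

First differences: 15, 31, 53, 81. Second differences: 16, 22, 28. Third differences: 6, 6.
Level-3 differences are constant, so g has degree 3.
Fitting a degree-3 polynomial gives g(x) = x³ - x² + x + 9.
Then g(8) = 465.

465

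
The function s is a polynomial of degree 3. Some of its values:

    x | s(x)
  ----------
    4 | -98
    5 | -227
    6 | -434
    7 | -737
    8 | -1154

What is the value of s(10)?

First differences: -129, -207, -303, -417. Second differences: -78, -96, -114. Third differences: -18, -18.
Level-3 differences are constant, so s has degree 3.
Fitting a degree-3 polynomial gives s(x) = -3x³ + 6x² - 2.
Then s(10) = -2402.

-2402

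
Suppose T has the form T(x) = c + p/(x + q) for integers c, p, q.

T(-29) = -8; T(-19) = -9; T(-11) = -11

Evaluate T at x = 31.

-4

(T(x) − c)(x + q) = p for each data point; the three points give a linear system in c and q, then p follows.
Solving: c = -6, q = -1, p = 60, so T(x) = -6 + 60/(x − 1).
Then T(31) = -6 + 60/30 = -4.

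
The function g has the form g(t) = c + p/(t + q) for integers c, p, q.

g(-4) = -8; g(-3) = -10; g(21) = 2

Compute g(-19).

(g(t) − c)(t + q) = p for each data point; the three points give a linear system in c and q, then p follows.
Solving: c = 0, q = -1, p = 40, so g(t) = 40/(t − 1).
Then g(-19) = 0 + 40/(-20) = -2.

-2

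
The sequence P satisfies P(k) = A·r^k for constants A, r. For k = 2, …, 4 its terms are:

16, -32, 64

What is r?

-2

Consecutive ratio: -32/16 = -2, and 64/(-32) = -2, so r = -2.
Then A·(-2)^2 = 16 gives A = 4, and P(k) = 4·(-2)^k.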